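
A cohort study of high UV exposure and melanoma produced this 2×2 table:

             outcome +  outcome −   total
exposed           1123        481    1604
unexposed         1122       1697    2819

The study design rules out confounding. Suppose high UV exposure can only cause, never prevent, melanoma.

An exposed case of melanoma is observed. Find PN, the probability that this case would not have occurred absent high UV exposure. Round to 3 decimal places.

PN ≈ 0.432

p₁ = P(outcome | exposed) = 1123/1604 = 0.70012
p₀ = P(outcome | unexposed) = 1122/2819 = 0.39801
Under exogeneity and monotonicity, PN = (p₁ − p₀) / p₁.
PN = (0.70012 − 0.39801) / 0.70012 = 0.30211 / 0.70012 ≈ 0.4315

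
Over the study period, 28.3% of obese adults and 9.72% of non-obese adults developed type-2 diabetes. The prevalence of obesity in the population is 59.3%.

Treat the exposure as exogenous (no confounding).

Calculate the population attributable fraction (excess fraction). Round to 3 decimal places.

PAF ≈ 0.531

p₁ = 0.283, p₀ = 0.0972.
Overall risk P(Y=1) = π·p₁ + (1−π)·p₀ = 0.593×0.283 + 0.407×0.0972 = 0.20738.
Under exogeneity, PAF = [P(Y=1) − p₀] / P(Y=1).
PAF = (0.20738 − 0.0972) / 0.20738 ≈ 0.5313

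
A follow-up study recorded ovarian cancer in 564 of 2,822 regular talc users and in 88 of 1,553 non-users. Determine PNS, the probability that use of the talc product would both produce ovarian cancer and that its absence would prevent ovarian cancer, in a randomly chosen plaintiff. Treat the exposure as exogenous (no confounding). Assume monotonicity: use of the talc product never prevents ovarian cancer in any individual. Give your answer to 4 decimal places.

p₁ = P(outcome | exposed) = 564/2822 = 0.19986
p₀ = P(outcome | unexposed) = 88/1553 = 0.056665
Under exogeneity and monotonicity, PNS = p₁ − p₀.
PNS = 0.19986 − 0.056665 = 0.14319

PNS ≈ 0.1432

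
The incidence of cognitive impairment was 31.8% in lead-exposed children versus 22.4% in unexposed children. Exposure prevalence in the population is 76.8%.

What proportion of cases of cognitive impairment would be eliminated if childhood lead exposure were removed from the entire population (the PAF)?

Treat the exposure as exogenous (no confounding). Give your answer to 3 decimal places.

p₁ = 0.318, p₀ = 0.224.
Overall risk P(Y=1) = π·p₁ + (1−π)·p₀ = 0.768×0.318 + 0.232×0.224 = 0.29619.
Under exogeneity, PAF = [P(Y=1) − p₀] / P(Y=1).
PAF = (0.29619 − 0.224) / 0.29619 ≈ 0.2437

PAF ≈ 0.244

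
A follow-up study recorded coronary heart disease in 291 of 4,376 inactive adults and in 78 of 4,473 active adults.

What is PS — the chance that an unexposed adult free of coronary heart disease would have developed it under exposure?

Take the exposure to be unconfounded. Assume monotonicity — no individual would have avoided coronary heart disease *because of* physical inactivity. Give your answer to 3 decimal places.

p₁ = P(outcome | exposed) = 291/4376 = 0.066499
p₀ = P(outcome | unexposed) = 78/4473 = 0.017438
Under exogeneity and monotonicity, PS = (p₁ − p₀) / (1 − p₀).
PS = (0.066499 − 0.017438) / (1 − 0.017438) = 0.049061 / 0.98256 ≈ 0.0499

PS ≈ 0.050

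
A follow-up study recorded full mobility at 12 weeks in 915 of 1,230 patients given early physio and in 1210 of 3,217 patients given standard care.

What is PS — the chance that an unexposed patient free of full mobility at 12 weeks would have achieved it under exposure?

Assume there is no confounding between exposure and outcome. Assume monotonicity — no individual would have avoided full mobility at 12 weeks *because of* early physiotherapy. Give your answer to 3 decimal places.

p₁ = P(outcome | exposed) = 915/1230 = 0.7439
p₀ = P(outcome | unexposed) = 1210/3217 = 0.37613
Under exogeneity and monotonicity, PS = (p₁ − p₀) / (1 − p₀).
PS = (0.7439 − 0.37613) / (1 − 0.37613) = 0.36778 / 0.62387 ≈ 0.5895

PS ≈ 0.590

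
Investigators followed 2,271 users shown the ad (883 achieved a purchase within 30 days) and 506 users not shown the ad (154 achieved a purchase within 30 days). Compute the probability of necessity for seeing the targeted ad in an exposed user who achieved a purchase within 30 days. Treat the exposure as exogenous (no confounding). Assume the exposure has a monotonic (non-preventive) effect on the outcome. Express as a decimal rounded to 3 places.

p₁ = P(outcome | exposed) = 883/2271 = 0.38882
p₀ = P(outcome | unexposed) = 154/506 = 0.30435
Under exogeneity and monotonicity, PN = (p₁ − p₀) / p₁.
PN = (0.38882 − 0.30435) / 0.38882 = 0.084468 / 0.38882 ≈ 0.2172

PN ≈ 0.217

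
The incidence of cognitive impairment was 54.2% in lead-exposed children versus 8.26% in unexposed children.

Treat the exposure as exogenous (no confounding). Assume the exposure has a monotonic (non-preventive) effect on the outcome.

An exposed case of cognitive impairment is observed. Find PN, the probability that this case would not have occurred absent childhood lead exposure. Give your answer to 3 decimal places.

p₁ = 0.542, p₀ = 0.0826.
Under exogeneity and monotonicity, PN = (p₁ − p₀) / p₁.
PN = (0.542 − 0.0826) / 0.542 = 0.4594 / 0.542 ≈ 0.8476

PN ≈ 0.848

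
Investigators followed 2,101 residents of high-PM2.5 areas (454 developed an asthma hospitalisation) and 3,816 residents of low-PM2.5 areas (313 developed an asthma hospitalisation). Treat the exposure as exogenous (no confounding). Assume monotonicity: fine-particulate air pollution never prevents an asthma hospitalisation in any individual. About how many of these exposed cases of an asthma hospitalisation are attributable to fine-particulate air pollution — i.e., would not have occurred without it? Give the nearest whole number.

p₁ = P(outcome | exposed) = 454/2101 = 0.21609
p₀ = P(outcome | unexposed) = 313/3816 = 0.082023
PN = (p₁ − p₀)/p₁ = (0.21609 − 0.082023) / 0.21609 ≈ 0.62042.
Attributable cases ≈ PN × (exposed cases) = 0.62042 × 454 ≈ 281.67.

about 282 cases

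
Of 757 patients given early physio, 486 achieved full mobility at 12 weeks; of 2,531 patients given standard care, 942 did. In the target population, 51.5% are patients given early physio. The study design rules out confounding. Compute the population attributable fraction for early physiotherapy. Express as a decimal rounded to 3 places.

p₁ = P(outcome | exposed) = 486/757 = 0.64201
p₀ = P(outcome | unexposed) = 942/2531 = 0.37218
Overall risk P(Y=1) = π·p₁ + (1−π)·p₀ = 0.515×0.64201 + 0.485×0.37218 = 0.51114.
Under exogeneity, PAF = [P(Y=1) − p₀] / P(Y=1).
PAF = (0.51114 − 0.37218) / 0.51114 ≈ 0.2719

PAF ≈ 0.272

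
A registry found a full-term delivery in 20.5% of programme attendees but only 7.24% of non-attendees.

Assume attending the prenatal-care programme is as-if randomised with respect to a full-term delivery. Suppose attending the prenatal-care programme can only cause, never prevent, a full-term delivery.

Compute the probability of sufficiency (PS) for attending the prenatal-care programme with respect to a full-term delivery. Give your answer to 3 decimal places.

p₁ = 0.205, p₀ = 0.0724.
Under exogeneity and monotonicity, PS = (p₁ − p₀) / (1 − p₀).
PS = (0.205 − 0.0724) / (1 − 0.0724) = 0.1326 / 0.9276 ≈ 0.1429

PS ≈ 0.143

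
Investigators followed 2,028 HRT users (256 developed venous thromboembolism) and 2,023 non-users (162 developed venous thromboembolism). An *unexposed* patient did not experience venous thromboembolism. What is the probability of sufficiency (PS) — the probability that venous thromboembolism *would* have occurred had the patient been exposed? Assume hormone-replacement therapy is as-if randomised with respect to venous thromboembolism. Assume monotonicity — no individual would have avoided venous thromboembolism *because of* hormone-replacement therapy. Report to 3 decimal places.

p₁ = P(outcome | exposed) = 256/2028 = 0.12623
p₀ = P(outcome | unexposed) = 162/2023 = 0.080079
Under exogeneity and monotonicity, PS = (p₁ − p₀) / (1 − p₀).
PS = (0.12623 − 0.080079) / (1 − 0.080079) = 0.046154 / 0.91992 ≈ 0.0502

PS ≈ 0.050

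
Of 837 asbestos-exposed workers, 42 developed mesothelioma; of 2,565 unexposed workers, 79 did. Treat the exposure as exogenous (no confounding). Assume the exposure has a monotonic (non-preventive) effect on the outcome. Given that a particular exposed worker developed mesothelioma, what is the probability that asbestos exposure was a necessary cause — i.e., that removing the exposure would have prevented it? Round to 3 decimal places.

PN ≈ 0.386

p₁ = P(outcome | exposed) = 42/837 = 0.050179
p₀ = P(outcome | unexposed) = 79/2565 = 0.030799
Under exogeneity and monotonicity, PN = (p₁ − p₀) / p₁.
PN = (0.050179 − 0.030799) / 0.050179 = 0.01938 / 0.050179 ≈ 0.3862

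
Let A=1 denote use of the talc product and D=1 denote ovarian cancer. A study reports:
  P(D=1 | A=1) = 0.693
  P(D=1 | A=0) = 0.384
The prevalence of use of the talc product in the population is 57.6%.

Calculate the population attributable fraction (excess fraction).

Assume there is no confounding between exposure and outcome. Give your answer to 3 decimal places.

PAF ≈ 0.317

Let p₁ = 0.693, p₀ = 0.384.
Overall risk P(Y=1) = π·p₁ + (1−π)·p₀ = 0.576×0.693 + 0.424×0.384 = 0.56198.
Under exogeneity, PAF = [P(Y=1) − p₀] / P(Y=1).
PAF = (0.56198 − 0.384) / 0.56198 ≈ 0.3167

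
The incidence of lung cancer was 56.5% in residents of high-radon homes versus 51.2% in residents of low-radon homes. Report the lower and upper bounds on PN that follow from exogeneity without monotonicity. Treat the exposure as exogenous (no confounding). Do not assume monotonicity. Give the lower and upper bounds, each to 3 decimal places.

p₁ = 0.565, p₀ = 0.512.
Under exogeneity alone the bounds on PN are max{0,(p₁−p₀)/p₁} ≤ PN ≤ min{1,(1−p₀)/p₁}.
  lower = (p₁ − p₀)/p₁ = 0.053 / 0.565 ≈ 0.0938
  upper = min{1, (1 − p₀)/p₁} = 0.488 / 0.565 ≈ 0.8637

0.094 ≤ PN ≤ 0.864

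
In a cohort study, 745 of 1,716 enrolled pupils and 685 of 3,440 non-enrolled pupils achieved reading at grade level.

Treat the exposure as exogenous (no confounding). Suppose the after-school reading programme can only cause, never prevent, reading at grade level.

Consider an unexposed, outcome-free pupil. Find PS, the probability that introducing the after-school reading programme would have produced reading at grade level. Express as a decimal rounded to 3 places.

PS ≈ 0.293

p₁ = P(outcome | exposed) = 745/1716 = 0.43415
p₀ = P(outcome | unexposed) = 685/3440 = 0.19913
Under exogeneity and monotonicity, PS = (p₁ − p₀) / (1 − p₀).
PS = (0.43415 − 0.19913) / (1 − 0.19913) = 0.23502 / 0.80087 ≈ 0.2935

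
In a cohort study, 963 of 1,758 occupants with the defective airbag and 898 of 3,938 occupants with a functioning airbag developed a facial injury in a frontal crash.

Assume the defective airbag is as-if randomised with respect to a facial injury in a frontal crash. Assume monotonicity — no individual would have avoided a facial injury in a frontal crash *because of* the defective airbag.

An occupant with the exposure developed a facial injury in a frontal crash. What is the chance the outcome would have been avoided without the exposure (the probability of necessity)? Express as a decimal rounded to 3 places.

p₁ = P(outcome | exposed) = 963/1758 = 0.54778
p₀ = P(outcome | unexposed) = 898/3938 = 0.22803
Under exogeneity and monotonicity, PN = (p₁ − p₀) / p₁.
PN = (0.54778 − 0.22803) / 0.54778 = 0.31975 / 0.54778 ≈ 0.5837

PN ≈ 0.584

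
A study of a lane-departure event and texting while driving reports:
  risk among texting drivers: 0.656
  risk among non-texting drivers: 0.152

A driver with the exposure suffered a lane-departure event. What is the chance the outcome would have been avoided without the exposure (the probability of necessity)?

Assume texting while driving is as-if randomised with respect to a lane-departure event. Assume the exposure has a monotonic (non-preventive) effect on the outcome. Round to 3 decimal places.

PN ≈ 0.768

Let p₁ = 0.656, p₀ = 0.152.
Under exogeneity and monotonicity, PN = (p₁ − p₀) / p₁.
PN = (0.656 − 0.152) / 0.656 = 0.504 / 0.656 ≈ 0.7683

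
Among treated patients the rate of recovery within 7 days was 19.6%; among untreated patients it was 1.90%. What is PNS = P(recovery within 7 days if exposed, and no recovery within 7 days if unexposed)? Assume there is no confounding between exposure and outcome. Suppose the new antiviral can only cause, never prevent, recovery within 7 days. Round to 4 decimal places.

p₁ = 0.196, p₀ = 0.019.
Under exogeneity and monotonicity, PNS = p₁ − p₀.
PNS = 0.196 − 0.019 = 0.177

PNS ≈ 0.1770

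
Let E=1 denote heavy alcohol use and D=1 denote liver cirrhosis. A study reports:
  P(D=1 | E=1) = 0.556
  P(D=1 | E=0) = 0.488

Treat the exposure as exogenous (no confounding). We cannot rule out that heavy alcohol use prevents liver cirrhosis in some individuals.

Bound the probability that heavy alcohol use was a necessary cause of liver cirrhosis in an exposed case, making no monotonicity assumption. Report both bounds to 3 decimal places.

Let p₁ = 0.556, p₀ = 0.488.
Under exogeneity alone the bounds on PN are max{0,(p₁−p₀)/p₁} ≤ PN ≤ min{1,(1−p₀)/p₁}.
  lower = (p₁ − p₀)/p₁ = 0.068 / 0.556 ≈ 0.1223
  upper = min{1, (1 − p₀)/p₁} = 0.512 / 0.556 ≈ 0.9209

0.122 ≤ PN ≤ 0.921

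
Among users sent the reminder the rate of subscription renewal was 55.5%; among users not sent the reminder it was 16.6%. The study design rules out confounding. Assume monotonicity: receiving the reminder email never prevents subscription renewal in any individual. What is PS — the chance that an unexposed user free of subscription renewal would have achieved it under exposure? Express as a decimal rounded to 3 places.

PS ≈ 0.466

p₁ = 0.555, p₀ = 0.166.
Under exogeneity and monotonicity, PS = (p₁ − p₀) / (1 − p₀).
PS = (0.555 − 0.166) / (1 − 0.166) = 0.389 / 0.834 ≈ 0.4664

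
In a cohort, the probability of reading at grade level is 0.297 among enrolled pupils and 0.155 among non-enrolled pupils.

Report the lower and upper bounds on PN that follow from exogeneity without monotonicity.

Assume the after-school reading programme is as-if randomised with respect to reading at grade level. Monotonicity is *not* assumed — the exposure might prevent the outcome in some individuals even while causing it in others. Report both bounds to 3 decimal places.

Let p₁ = 0.297, p₀ = 0.155.
Under exogeneity alone the bounds on PN are max{0,(p₁−p₀)/p₁} ≤ PN ≤ min{1,(1−p₀)/p₁}.
  lower = (p₁ − p₀)/p₁ = 0.142 / 0.297 ≈ 0.4781
  upper = min{1, (1 − p₀)/p₁} = 0.845 / 0.297 ≈ 2.8451 → capped at 1

0.478 ≤ PN ≤ 1.000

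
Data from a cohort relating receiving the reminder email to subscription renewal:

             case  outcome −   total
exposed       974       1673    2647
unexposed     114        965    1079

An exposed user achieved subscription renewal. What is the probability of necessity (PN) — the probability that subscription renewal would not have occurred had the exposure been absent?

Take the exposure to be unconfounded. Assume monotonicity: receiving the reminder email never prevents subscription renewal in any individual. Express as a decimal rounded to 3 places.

p₁ = P(outcome | exposed) = 974/2647 = 0.36796
p₀ = P(outcome | unexposed) = 114/1079 = 0.10565
Under exogeneity and monotonicity, PN = (p₁ − p₀)/p₁.
PN = (0.36796 − 0.10565) / 0.36796 ≈ 0.7129

PN ≈ 0.713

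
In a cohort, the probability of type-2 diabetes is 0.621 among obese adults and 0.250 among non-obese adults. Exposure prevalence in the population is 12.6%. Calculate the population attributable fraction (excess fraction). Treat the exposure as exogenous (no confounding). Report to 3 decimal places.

Let p₁ = 0.621, p₀ = 0.25.
Overall risk P(Y=1) = π·p₁ + (1−π)·p₀ = 0.126×0.621 + 0.874×0.25 = 0.29675.
Under exogeneity, PAF = [P(Y=1) − p₀] / P(Y=1).
PAF = (0.29675 − 0.25) / 0.29675 ≈ 0.1575

PAF ≈ 0.158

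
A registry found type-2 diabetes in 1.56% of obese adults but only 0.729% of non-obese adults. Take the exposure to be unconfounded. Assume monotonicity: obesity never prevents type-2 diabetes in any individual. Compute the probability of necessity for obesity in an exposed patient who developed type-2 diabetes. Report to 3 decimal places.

PN ≈ 0.533

p₁ = 0.0156, p₀ = 0.00729.
Under exogeneity and monotonicity, PN = (p₁ − p₀) / p₁.
PN = (0.0156 − 0.00729) / 0.0156 = 0.00831 / 0.0156 ≈ 0.5327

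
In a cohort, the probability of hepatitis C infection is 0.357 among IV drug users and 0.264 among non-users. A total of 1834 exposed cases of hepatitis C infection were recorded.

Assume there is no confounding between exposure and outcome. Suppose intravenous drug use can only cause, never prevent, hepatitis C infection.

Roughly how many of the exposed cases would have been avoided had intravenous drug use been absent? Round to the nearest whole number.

Let p₁ = 0.357, p₀ = 0.264.
PN = (p₁ − p₀)/p₁ = (0.357 − 0.264) / 0.357 ≈ 0.26050.
Attributable cases ≈ PN × (exposed cases) = 0.26050 × 1834 ≈ 477.76.

about 478 cases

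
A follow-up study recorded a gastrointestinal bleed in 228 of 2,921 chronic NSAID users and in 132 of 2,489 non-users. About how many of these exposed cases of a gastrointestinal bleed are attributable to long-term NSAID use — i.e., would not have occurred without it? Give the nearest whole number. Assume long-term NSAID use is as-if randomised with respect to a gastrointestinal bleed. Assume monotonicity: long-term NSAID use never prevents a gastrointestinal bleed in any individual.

about 73 cases

p₁ = P(outcome | exposed) = 228/2921 = 0.078055
p₀ = P(outcome | unexposed) = 132/2489 = 0.053033
PN = (p₁ − p₀)/p₁ = (0.078055 − 0.053033) / 0.078055 ≈ 0.32057.
Attributable cases ≈ PN × (exposed cases) = 0.32057 × 228 ≈ 73.09.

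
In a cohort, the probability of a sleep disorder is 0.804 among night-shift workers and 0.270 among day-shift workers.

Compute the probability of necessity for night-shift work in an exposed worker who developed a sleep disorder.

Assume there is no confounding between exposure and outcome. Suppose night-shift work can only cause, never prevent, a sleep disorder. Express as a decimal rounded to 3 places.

PN ≈ 0.664

Let p₁ = 0.804, p₀ = 0.27.
Under exogeneity and monotonicity, PN = (p₁ − p₀) / p₁.
PN = (0.804 − 0.27) / 0.804 = 0.534 / 0.804 ≈ 0.6642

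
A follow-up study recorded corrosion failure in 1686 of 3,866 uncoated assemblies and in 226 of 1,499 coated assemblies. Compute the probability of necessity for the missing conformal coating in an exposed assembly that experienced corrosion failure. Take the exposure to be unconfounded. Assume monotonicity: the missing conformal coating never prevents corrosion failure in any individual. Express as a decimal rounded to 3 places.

PN ≈ 0.654

p₁ = P(outcome | exposed) = 1686/3866 = 0.43611
p₀ = P(outcome | unexposed) = 226/1499 = 0.15077
Under exogeneity and monotonicity, PN = (p₁ − p₀) / p₁.
PN = (0.43611 − 0.15077) / 0.43611 = 0.28534 / 0.43611 ≈ 0.6543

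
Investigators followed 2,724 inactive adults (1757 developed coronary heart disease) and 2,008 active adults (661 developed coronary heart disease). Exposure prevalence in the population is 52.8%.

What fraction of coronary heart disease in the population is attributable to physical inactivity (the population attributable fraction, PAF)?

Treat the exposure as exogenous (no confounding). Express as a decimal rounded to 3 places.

p₁ = P(outcome | exposed) = 1757/2724 = 0.64501
p₀ = P(outcome | unexposed) = 661/2008 = 0.32918
Overall risk P(Y=1) = π·p₁ + (1−π)·p₀ = 0.528×0.64501 + 0.472×0.32918 = 0.49594.
Under exogeneity, PAF = [P(Y=1) − p₀] / P(Y=1).
PAF = (0.49594 − 0.32918) / 0.49594 ≈ 0.3362

PAF ≈ 0.336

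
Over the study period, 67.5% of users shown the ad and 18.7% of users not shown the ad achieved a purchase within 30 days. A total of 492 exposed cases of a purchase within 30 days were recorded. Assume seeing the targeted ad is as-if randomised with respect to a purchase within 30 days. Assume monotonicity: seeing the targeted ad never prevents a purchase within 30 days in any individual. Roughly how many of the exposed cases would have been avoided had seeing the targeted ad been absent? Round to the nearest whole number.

p₁ = 0.675, p₀ = 0.187.
PN = (p₁ − p₀)/p₁ = (0.675 − 0.187) / 0.675 ≈ 0.72296.
Attributable cases ≈ PN × (exposed cases) = 0.72296 × 492 ≈ 355.70.

about 356 cases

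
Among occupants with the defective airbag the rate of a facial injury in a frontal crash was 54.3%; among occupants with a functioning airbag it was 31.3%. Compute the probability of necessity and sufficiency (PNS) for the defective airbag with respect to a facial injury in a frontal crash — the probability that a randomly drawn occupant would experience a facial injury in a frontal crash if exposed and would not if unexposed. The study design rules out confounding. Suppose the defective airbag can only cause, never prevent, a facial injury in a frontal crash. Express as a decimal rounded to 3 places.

PNS ≈ 0.230

p₁ = 0.543, p₀ = 0.313.
Under exogeneity and monotonicity, PNS = p₁ − p₀.
PNS = 0.543 − 0.313 = 0.23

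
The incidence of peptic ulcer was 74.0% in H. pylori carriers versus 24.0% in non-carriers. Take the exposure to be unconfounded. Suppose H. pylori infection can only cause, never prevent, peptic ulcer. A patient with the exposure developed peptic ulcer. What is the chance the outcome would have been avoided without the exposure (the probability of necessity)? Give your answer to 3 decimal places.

p₁ = 0.74, p₀ = 0.24.
Under exogeneity and monotonicity, PN = (p₁ − p₀) / p₁.
PN = (0.74 − 0.24) / 0.74 = 0.5 / 0.74 ≈ 0.6757

PN ≈ 0.676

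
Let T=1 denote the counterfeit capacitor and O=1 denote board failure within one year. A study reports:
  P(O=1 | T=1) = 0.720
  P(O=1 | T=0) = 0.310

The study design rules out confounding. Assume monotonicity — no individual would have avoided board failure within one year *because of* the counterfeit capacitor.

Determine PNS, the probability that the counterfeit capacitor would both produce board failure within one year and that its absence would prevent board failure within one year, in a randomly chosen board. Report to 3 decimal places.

Let p₁ = 0.72, p₀ = 0.31.
Under exogeneity and monotonicity, PNS = p₁ − p₀.
PNS = 0.72 − 0.31 = 0.41

PNS ≈ 0.410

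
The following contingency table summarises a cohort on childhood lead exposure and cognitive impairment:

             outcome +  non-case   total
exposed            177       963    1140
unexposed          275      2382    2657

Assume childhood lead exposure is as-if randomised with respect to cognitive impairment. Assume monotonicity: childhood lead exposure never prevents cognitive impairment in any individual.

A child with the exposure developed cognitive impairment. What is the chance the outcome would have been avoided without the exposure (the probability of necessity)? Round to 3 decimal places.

PN ≈ 0.333

p₁ = P(outcome | exposed) = 177/1140 = 0.15526
p₀ = P(outcome | unexposed) = 275/2657 = 0.1035
Under exogeneity and monotonicity, PN = (p₁ − p₀)/p₁.
PN = (0.15526 − 0.1035) / 0.15526 ≈ 0.3334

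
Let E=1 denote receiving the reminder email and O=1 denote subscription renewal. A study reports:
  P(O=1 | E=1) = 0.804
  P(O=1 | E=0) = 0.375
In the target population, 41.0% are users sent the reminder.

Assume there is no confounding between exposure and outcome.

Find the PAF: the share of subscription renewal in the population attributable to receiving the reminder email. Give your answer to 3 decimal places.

Let p₁ = 0.804, p₀ = 0.375.
Overall risk P(Y=1) = π·p₁ + (1−π)·p₀ = 0.41×0.804 + 0.59×0.375 = 0.55089.
Under exogeneity, PAF = [P(Y=1) − p₀] / P(Y=1).
PAF = (0.55089 − 0.375) / 0.55089 ≈ 0.3193

PAF ≈ 0.319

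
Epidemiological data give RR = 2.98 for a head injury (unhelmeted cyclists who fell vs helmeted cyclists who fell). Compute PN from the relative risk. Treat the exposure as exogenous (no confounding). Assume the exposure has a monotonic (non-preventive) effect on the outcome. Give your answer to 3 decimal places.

Under exogeneity and monotonicity, PN = (RR − 1) / RR = 1 − 1/RR.
PN = (2.98 − 1) / 2.98 = 1.98 / 2.98 ≈ 0.6644

PN ≈ 0.664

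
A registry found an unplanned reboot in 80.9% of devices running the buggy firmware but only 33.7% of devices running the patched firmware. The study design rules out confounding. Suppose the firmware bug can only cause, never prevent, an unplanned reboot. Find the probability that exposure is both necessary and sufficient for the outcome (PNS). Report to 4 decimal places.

PNS ≈ 0.4720

p₁ = 0.809, p₀ = 0.337.
Under exogeneity and monotonicity, PNS = p₁ − p₀.
PNS = 0.809 − 0.337 = 0.472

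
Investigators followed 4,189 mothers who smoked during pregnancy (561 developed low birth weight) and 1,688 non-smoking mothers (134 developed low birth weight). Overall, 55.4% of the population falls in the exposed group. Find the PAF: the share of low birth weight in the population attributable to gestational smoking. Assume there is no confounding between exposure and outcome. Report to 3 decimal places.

p₁ = P(outcome | exposed) = 561/4189 = 0.13392
p₀ = P(outcome | unexposed) = 134/1688 = 0.079384
Overall risk P(Y=1) = π·p₁ + (1−π)·p₀ = 0.554×0.13392 + 0.446×0.079384 = 0.1096.
Under exogeneity, PAF = [P(Y=1) − p₀] / P(Y=1).
PAF = (0.1096 − 0.079384) / 0.1096 ≈ 0.2757

PAF ≈ 0.276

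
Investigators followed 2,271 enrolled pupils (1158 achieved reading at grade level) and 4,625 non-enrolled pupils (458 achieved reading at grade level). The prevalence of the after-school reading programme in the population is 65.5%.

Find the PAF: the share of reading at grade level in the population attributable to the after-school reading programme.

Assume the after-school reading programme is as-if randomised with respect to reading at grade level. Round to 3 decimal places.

p₁ = P(outcome | exposed) = 1158/2271 = 0.50991
p₀ = P(outcome | unexposed) = 458/4625 = 0.099027
Overall risk P(Y=1) = π·p₁ + (1−π)·p₀ = 0.655×0.50991 + 0.345×0.099027 = 0.36815.
Under exogeneity, PAF = [P(Y=1) − p₀] / P(Y=1).
PAF = (0.36815 − 0.099027) / 0.36815 ≈ 0.7310

PAF ≈ 0.731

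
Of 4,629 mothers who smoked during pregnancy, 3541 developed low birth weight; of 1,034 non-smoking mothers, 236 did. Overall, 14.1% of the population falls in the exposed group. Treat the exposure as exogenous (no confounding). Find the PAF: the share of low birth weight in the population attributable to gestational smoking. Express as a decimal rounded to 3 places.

PAF ≈ 0.249

p₁ = P(outcome | exposed) = 3541/4629 = 0.76496
p₀ = P(outcome | unexposed) = 236/1034 = 0.22824
Overall risk P(Y=1) = π·p₁ + (1−π)·p₀ = 0.141×0.76496 + 0.859×0.22824 = 0.30392.
Under exogeneity, PAF = [P(Y=1) − p₀] / P(Y=1).
PAF = (0.30392 − 0.22824) / 0.30392 ≈ 0.2490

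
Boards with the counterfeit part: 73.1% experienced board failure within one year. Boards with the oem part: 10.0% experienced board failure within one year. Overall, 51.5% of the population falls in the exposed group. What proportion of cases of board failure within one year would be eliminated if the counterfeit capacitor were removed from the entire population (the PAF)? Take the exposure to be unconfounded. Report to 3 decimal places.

PAF ≈ 0.765

p₁ = 0.731, p₀ = 0.1.
Overall risk P(Y=1) = π·p₁ + (1−π)·p₀ = 0.515×0.731 + 0.485×0.1 = 0.42496.
Under exogeneity, PAF = [P(Y=1) − p₀] / P(Y=1).
PAF = (0.42496 − 0.1) / 0.42496 ≈ 0.7647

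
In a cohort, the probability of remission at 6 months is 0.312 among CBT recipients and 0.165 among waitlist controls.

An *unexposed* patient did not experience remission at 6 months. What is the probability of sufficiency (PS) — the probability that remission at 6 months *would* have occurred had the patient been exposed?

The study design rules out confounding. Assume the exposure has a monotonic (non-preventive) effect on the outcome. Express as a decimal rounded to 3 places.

PS ≈ 0.176

Let p₁ = 0.312, p₀ = 0.165.
Under exogeneity and monotonicity, PS = (p₁ − p₀) / (1 − p₀).
PS = (0.312 − 0.165) / (1 − 0.165) = 0.147 / 0.835 ≈ 0.1760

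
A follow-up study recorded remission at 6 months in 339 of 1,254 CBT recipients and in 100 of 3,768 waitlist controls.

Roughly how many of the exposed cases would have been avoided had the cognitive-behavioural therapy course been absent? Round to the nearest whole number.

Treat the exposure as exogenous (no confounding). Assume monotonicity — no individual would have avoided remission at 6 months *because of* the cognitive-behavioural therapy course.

p₁ = P(outcome | exposed) = 339/1254 = 0.27033
p₀ = P(outcome | unexposed) = 100/3768 = 0.026539
PN = (p₁ − p₀)/p₁ = (0.27033 − 0.026539) / 0.27033 ≈ 0.90183.
Attributable cases ≈ PN × (exposed cases) = 0.90183 × 339 ≈ 305.72.

about 306 cases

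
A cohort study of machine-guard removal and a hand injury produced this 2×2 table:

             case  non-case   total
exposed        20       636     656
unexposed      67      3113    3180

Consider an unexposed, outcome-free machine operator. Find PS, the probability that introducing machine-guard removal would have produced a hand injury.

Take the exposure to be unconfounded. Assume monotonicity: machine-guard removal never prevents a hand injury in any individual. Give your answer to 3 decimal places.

PS ≈ 0.010

p₁ = P(outcome | exposed) = 20/656 = 0.030488
p₀ = P(outcome | unexposed) = 67/3180 = 0.021069
Under exogeneity and monotonicity, PS = (p₁ − p₀)/(1 − p₀).
PS = (0.030488 − 0.021069) / 0.97893 ≈ 0.0096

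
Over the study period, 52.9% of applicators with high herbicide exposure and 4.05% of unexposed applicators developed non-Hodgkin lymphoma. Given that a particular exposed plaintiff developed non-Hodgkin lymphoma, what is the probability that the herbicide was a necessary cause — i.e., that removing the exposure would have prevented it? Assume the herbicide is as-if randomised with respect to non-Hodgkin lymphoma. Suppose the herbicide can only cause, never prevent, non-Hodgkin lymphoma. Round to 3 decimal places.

p₁ = 0.529, p₀ = 0.0405.
Under exogeneity and monotonicity, PN = (p₁ − p₀) / p₁.
PN = (0.529 − 0.0405) / 0.529 = 0.4885 / 0.529 ≈ 0.9234

PN ≈ 0.923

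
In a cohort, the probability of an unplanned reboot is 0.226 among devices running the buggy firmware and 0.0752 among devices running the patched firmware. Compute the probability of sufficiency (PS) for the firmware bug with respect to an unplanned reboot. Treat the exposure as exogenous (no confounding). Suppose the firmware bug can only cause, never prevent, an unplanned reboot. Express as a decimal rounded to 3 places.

Let p₁ = 0.226, p₀ = 0.0752.
Under exogeneity and monotonicity, PS = (p₁ − p₀) / (1 − p₀).
PS = (0.226 − 0.0752) / (1 − 0.0752) = 0.1508 / 0.9248 ≈ 0.1631

PS ≈ 0.163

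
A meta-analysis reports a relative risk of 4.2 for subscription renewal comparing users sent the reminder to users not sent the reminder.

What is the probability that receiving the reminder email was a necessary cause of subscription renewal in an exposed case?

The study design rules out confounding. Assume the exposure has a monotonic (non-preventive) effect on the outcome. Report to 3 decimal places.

PN ≈ 0.762

Under exogeneity and monotonicity, PN = (RR − 1) / RR = 1 − 1/RR.
PN = (4.2 − 1) / 4.2 = 3.2 / 4.2 ≈ 0.7619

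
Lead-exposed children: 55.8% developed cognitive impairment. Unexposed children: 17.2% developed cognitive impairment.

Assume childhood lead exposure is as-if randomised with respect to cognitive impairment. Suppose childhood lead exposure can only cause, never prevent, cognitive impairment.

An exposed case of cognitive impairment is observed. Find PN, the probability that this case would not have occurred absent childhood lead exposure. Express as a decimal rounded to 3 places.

PN ≈ 0.692

p₁ = 0.558, p₀ = 0.172.
Under exogeneity and monotonicity, PN = (p₁ − p₀) / p₁.
PN = (0.558 − 0.172) / 0.558 = 0.386 / 0.558 ≈ 0.6918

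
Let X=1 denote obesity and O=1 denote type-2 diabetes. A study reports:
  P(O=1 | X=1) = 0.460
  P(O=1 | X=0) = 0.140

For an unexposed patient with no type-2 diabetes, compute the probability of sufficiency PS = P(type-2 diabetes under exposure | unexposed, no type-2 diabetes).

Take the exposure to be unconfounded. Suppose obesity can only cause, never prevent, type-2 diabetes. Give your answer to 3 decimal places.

PS ≈ 0.372

Let p₁ = 0.46, p₀ = 0.14.
Under exogeneity and monotonicity, PS = (p₁ − p₀) / (1 − p₀).
PS = (0.46 − 0.14) / (1 − 0.14) = 0.32 / 0.86 ≈ 0.3721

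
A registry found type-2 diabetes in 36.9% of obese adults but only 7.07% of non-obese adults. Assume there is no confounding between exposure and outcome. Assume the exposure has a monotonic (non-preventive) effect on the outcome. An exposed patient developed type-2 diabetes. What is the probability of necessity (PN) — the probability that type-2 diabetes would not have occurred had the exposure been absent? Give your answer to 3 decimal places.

p₁ = 0.369, p₀ = 0.0707.
Under exogeneity and monotonicity, PN = (p₁ − p₀) / p₁.
PN = (0.369 − 0.0707) / 0.369 = 0.2983 / 0.369 ≈ 0.8084

PN ≈ 0.808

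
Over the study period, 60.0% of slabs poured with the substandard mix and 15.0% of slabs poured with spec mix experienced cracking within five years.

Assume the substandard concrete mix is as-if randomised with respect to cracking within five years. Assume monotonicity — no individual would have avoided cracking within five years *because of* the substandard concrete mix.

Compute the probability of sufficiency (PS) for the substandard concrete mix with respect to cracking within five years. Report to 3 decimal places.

PS ≈ 0.529

p₁ = 0.6, p₀ = 0.15.
Under exogeneity and monotonicity, PS = (p₁ − p₀) / (1 − p₀).
PS = (0.6 − 0.15) / (1 − 0.15) = 0.45 / 0.85 ≈ 0.5294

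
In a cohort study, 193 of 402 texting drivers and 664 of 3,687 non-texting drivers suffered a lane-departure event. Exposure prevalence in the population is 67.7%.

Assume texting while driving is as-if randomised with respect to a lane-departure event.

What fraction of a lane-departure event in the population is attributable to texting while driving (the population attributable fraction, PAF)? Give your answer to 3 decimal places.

p₁ = P(outcome | exposed) = 193/402 = 0.4801
p₀ = P(outcome | unexposed) = 664/3687 = 0.18009
Overall risk P(Y=1) = π·p₁ + (1−π)·p₀ = 0.677×0.4801 + 0.323×0.18009 = 0.3832.
Under exogeneity, PAF = [P(Y=1) − p₀] / P(Y=1).
PAF = (0.3832 − 0.18009) / 0.3832 ≈ 0.5300

PAF ≈ 0.530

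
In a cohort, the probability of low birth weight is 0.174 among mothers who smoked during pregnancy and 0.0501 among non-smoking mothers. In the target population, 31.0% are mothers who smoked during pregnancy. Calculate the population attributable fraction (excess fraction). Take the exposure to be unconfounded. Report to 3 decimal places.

PAF ≈ 0.434

Let p₁ = 0.174, p₀ = 0.0501.
Overall risk P(Y=1) = π·p₁ + (1−π)·p₀ = 0.31×0.174 + 0.69×0.0501 = 0.088509.
Under exogeneity, PAF = [P(Y=1) − p₀] / P(Y=1).
PAF = (0.088509 − 0.0501) / 0.088509 ≈ 0.4340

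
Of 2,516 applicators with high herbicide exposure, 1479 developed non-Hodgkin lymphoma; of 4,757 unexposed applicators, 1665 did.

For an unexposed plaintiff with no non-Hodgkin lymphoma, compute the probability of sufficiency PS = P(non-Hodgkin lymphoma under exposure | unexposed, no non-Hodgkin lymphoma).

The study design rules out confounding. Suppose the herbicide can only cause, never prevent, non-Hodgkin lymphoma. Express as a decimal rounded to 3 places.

PS ≈ 0.366

p₁ = P(outcome | exposed) = 1479/2516 = 0.58784
p₀ = P(outcome | unexposed) = 1665/4757 = 0.35001
Under exogeneity and monotonicity, PS = (p₁ − p₀) / (1 − p₀).
PS = (0.58784 − 0.35001) / (1 − 0.35001) = 0.23783 / 0.64999 ≈ 0.3659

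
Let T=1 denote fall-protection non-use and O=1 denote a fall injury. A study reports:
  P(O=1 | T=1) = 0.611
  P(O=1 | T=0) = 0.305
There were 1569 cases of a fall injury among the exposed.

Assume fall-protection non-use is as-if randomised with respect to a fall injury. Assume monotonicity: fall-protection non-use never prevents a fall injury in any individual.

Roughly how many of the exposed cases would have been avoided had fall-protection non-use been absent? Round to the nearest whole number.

Let p₁ = 0.611, p₀ = 0.305.
PN = (p₁ − p₀)/p₁ = (0.611 − 0.305) / 0.611 ≈ 0.50082.
Attributable cases ≈ PN × (exposed cases) = 0.50082 × 1569 ≈ 785.78.

about 786 cases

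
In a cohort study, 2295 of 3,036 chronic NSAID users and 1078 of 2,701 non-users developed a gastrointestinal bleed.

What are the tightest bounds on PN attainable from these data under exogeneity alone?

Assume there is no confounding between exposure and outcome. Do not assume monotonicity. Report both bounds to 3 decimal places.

p₁ = P(outcome | exposed) = 2295/3036 = 0.75593
p₀ = P(outcome | unexposed) = 1078/2701 = 0.39911
Under exogeneity alone the bounds on PN are max{0,(p₁−p₀)/p₁} ≤ PN ≤ min{1,(1−p₀)/p₁}.
  lower = (p₁ − p₀)/p₁ = 0.35682 / 0.75593 ≈ 0.4720
  upper = min{1, (1 − p₀)/p₁} = 0.60089 / 0.75593 ≈ 0.7949

0.472 ≤ PN ≤ 0.795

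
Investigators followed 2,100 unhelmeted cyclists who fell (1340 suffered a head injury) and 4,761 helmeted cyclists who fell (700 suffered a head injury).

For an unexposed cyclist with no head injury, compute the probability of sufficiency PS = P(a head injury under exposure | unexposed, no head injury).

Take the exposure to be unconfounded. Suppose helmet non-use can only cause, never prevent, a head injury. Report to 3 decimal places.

p₁ = P(outcome | exposed) = 1340/2100 = 0.6381
p₀ = P(outcome | unexposed) = 700/4761 = 0.14703
Under exogeneity and monotonicity, PS = (p₁ − p₀) / (1 − p₀).
PS = (0.6381 − 0.14703) / (1 − 0.14703) = 0.49107 / 0.85297 ≈ 0.5757

PS ≈ 0.576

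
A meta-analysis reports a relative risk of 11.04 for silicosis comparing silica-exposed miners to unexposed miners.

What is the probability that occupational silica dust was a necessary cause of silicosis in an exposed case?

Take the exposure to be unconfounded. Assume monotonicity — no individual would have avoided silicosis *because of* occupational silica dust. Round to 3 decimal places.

PN ≈ 0.909

Under exogeneity and monotonicity, PN = (RR − 1) / RR = 1 − 1/RR.
PN = (11.04 − 1) / 11.04 = 10.04 / 11.04 ≈ 0.9094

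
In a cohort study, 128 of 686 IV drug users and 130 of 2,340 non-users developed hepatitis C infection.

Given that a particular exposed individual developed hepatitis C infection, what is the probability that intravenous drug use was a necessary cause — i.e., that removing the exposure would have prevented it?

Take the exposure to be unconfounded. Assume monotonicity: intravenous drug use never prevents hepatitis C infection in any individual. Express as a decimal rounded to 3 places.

PN ≈ 0.702

p₁ = P(outcome | exposed) = 128/686 = 0.18659
p₀ = P(outcome | unexposed) = 130/2340 = 0.055556
Under exogeneity and monotonicity, PN = (p₁ − p₀) / p₁.
PN = (0.18659 − 0.055556) / 0.18659 = 0.13103 / 0.18659 ≈ 0.7023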